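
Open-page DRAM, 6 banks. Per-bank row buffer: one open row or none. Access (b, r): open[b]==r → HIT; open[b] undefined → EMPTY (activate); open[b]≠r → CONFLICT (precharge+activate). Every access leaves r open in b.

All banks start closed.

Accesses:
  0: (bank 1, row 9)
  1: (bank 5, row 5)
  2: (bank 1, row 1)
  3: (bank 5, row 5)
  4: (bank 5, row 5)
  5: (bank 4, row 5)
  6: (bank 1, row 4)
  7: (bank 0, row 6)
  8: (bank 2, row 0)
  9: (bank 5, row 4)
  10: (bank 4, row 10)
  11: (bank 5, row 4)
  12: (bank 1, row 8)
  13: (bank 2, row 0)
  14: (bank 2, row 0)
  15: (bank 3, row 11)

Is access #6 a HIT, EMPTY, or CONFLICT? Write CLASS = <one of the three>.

step 0: bank1 None->9 [EMPTY]
step 1: bank5 None->5 [EMPTY]
step 2: bank1 9->1 [CONFLICT]
step 3: bank5 5->5 [HIT]
step 4: bank5 5->5 [HIT]
step 5: bank4 None->5 [EMPTY]
step 6: bank1 1->4 [CONFLICT]
step 7: bank0 None->6 [EMPTY]
step 8: bank2 None->0 [EMPTY]
step 9: bank5 5->4 [CONFLICT]
step 10: bank4 5->10 [CONFLICT]
step 11: bank5 4->4 [HIT]
step 12: bank1 4->8 [CONFLICT]
step 13: bank2 0->0 [HIT]
step 14: bank2 0->0 [HIT]
step 15: bank3 None->11 [EMPTY]

CLASS = CONFLICT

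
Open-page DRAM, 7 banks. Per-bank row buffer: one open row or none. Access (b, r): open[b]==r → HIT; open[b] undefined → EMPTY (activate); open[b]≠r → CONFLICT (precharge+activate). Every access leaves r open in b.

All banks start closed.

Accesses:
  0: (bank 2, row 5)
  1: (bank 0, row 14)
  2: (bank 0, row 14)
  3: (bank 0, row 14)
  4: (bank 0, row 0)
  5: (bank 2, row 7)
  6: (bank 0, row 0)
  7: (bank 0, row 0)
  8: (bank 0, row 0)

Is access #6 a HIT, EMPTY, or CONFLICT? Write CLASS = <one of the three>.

CLASS = HIT

step 0: bank2 None->5 [EMPTY]
step 1: bank0 None->14 [EMPTY]
step 2: bank0 14->14 [HIT]
step 3: bank0 14->14 [HIT]
step 4: bank0 14->0 [CONFLICT]
step 5: bank2 5->7 [CONFLICT]
step 6: bank0 0->0 [HIT]
step 7: bank0 0->0 [HIT]
step 8: bank0 0->0 [HIT]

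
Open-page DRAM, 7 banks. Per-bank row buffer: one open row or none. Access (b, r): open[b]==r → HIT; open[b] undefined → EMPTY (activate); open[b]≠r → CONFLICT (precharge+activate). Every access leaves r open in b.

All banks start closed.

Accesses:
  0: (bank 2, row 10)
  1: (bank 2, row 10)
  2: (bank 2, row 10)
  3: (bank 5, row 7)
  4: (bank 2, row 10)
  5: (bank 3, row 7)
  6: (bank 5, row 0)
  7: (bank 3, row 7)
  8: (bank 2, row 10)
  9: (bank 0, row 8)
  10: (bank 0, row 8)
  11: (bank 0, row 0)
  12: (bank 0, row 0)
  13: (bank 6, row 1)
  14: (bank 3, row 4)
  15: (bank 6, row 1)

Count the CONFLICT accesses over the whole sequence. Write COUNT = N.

COUNT = 3

step 0: bank2 None->10 [EMPTY]
step 1: bank2 10->10 [HIT]
step 2: bank2 10->10 [HIT]
step 3: bank5 None->7 [EMPTY]
step 4: bank2 10->10 [HIT]
step 5: bank3 None->7 [EMPTY]
step 6: bank5 7->0 [CONFLICT]
step 7: bank3 7->7 [HIT]
step 8: bank2 10->10 [HIT]
step 9: bank0 None->8 [EMPTY]
step 10: bank0 8->8 [HIT]
step 11: bank0 8->0 [CONFLICT]
step 12: bank0 0->0 [HIT]
step 13: bank6 None->1 [EMPTY]
step 14: bank3 7->4 [CONFLICT]
step 15: bank6 1->1 [HIT]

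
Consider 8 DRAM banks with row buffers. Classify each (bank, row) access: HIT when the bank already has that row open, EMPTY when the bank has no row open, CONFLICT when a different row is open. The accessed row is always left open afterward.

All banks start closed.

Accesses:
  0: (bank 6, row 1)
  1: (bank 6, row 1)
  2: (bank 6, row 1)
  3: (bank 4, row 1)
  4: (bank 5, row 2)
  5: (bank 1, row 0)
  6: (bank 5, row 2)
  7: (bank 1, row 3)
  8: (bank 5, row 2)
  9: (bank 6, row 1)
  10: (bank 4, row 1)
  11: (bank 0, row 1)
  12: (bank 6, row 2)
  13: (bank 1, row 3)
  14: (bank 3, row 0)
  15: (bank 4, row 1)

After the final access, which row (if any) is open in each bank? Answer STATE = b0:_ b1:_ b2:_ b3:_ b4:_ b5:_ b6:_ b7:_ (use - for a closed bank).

STATE = b0:1 b1:3 b2:- b3:0 b4:1 b5:2 b6:2 b7:-

0: bank 6 row 1 — prev None → EMPTY
1: bank 6 row 1 — prev 1 → HIT
2: bank 6 row 1 — prev 1 → HIT
3: bank 4 row 1 — prev None → EMPTY
4: bank 5 row 2 — prev None → EMPTY
5: bank 1 row 0 — prev None → EMPTY
6: bank 5 row 2 — prev 2 → HIT
7: bank 1 row 3 — prev 0 → CONFLICT
8: bank 5 row 2 — prev 2 → HIT
9: bank 6 row 1 — prev 1 → HIT
10: bank 4 row 1 — prev 1 → HIT
11: bank 0 row 1 — prev None → EMPTY
12: bank 6 row 2 — prev 1 → CONFLICT
13: bank 1 row 3 — prev 3 → HIT
14: bank 3 row 0 — prev None → EMPTY
15: bank 4 row 1 — prev 1 → HIT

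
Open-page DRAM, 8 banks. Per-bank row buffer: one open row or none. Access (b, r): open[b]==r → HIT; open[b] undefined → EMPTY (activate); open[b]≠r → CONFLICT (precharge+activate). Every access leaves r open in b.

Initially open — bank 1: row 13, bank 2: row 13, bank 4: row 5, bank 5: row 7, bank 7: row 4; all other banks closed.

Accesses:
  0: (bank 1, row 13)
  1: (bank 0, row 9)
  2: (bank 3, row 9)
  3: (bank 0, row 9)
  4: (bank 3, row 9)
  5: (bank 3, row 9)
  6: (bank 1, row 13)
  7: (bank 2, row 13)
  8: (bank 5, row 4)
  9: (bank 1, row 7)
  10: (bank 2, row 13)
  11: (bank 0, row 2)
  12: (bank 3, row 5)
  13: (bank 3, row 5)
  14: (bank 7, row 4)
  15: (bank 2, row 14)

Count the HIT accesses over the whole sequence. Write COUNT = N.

step 0: bank1 13->13 [HIT]
step 1: bank0 None->9 [EMPTY]
step 2: bank3 None->9 [EMPTY]
step 3: bank0 9->9 [HIT]
step 4: bank3 9->9 [HIT]
step 5: bank3 9->9 [HIT]
step 6: bank1 13->13 [HIT]
step 7: bank2 13->13 [HIT]
step 8: bank5 7->4 [CONFLICT]
step 9: bank1 13->7 [CONFLICT]
step 10: bank2 13->13 [HIT]
step 11: bank0 9->2 [CONFLICT]
step 12: bank3 9->5 [CONFLICT]
step 13: bank3 5->5 [HIT]
step 14: bank7 4->4 [HIT]
step 15: bank2 13->14 [CONFLICT]

COUNT = 9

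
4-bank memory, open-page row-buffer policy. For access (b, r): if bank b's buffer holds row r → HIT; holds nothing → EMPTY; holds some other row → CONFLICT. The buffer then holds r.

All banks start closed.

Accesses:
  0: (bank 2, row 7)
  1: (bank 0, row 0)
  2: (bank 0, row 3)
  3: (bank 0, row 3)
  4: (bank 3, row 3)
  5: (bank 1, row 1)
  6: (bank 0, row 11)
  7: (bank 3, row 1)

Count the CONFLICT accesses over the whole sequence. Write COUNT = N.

  [0] b2 r7: no row ⇒ E
  [1] b0 r0: no row ⇒ E
  [2] b0 r3: had r0 ⇒ C
  [3] b0 r3: had r3 ⇒ H
  [4] b3 r3: no row ⇒ E
  [5] b1 r1: no row ⇒ E
  [6] b0 r11: had r3 ⇒ C
  [7] b3 r1: had r3 ⇒ C

COUNT = 3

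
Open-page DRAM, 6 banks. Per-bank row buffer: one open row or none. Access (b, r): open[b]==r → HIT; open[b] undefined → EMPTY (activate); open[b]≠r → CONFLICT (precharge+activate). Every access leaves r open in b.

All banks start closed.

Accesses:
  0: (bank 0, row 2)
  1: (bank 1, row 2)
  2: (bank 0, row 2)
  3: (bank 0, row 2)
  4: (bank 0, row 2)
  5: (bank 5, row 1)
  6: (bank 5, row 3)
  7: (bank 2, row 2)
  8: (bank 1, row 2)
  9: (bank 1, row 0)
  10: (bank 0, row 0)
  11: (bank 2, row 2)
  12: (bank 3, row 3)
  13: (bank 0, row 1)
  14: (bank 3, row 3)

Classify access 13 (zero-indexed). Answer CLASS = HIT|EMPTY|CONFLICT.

#0 (0,2) E
#1 (1,2) E
#2 (0,2) H  (was 2)
#3 (0,2) H  (was 2)
#4 (0,2) H  (was 2)
#5 (5,1) E
#6 (5,3) C  (was 1)
#7 (2,2) E
#8 (1,2) H  (was 2)
#9 (1,0) C  (was 2)
#10 (0,0) C  (was 2)
#11 (2,2) H  (was 2)
#12 (3,3) E
#13 (0,1) C  (was 0)
#14 (3,3) H  (was 3)

CLASS = CONFLICT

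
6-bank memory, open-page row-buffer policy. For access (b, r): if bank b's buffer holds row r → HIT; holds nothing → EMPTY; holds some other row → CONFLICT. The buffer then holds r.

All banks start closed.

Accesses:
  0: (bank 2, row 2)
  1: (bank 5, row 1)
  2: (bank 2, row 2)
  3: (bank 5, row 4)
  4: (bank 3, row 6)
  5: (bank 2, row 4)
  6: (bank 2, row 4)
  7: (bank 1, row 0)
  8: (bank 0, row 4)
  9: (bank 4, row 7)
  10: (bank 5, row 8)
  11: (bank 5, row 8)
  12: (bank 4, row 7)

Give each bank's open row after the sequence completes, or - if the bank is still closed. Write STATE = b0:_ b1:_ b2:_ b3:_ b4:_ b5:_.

STATE = b0:4 b1:0 b2:4 b3:6 b4:7 b5:8

#0 (2,2) E
#1 (5,1) E
#2 (2,2) H  (was 2)
#3 (5,4) C  (was 1)
#4 (3,6) E
#5 (2,4) C  (was 2)
#6 (2,4) H  (was 4)
#7 (1,0) E
#8 (0,4) E
#9 (4,7) E
#10 (5,8) C  (was 4)
#11 (5,8) H  (was 8)
#12 (4,7) H  (was 7)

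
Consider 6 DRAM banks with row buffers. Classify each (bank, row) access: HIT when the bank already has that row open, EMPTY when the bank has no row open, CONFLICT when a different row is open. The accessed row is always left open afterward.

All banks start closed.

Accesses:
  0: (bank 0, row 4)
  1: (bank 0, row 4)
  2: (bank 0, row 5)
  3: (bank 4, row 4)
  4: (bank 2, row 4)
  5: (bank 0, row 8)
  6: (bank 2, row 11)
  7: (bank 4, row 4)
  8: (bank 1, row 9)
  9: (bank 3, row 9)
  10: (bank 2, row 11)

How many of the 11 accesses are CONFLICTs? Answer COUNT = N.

COUNT = 3

#0 (0,4) E
#1 (0,4) H  (was 4)
#2 (0,5) C  (was 4)
#3 (4,4) E
#4 (2,4) E
#5 (0,8) C  (was 5)
#6 (2,11) C  (was 4)
#7 (4,4) H  (was 4)
#8 (1,9) E
#9 (3,9) E
#10 (2,11) H  (was 11)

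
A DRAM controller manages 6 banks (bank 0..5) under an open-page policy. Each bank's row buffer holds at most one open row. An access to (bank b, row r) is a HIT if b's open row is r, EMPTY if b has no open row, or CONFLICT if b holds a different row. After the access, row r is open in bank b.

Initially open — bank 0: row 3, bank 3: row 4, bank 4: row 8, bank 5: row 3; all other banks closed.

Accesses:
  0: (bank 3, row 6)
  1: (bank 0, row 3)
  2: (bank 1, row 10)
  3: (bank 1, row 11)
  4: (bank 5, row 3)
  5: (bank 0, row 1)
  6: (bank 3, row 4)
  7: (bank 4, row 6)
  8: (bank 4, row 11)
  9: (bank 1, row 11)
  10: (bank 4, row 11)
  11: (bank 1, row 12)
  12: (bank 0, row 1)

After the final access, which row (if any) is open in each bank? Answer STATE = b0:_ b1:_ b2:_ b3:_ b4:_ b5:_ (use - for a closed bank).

step 0: bank3 4->6 [CONFLICT]
step 1: bank0 3->3 [HIT]
step 2: bank1 None->10 [EMPTY]
step 3: bank1 10->11 [CONFLICT]
step 4: bank5 3->3 [HIT]
step 5: bank0 3->1 [CONFLICT]
step 6: bank3 6->4 [CONFLICT]
step 7: bank4 8->6 [CONFLICT]
step 8: bank4 6->11 [CONFLICT]
step 9: bank1 11->11 [HIT]
step 10: bank4 11->11 [HIT]
step 11: bank1 11->12 [CONFLICT]
step 12: bank0 1->1 [HIT]

STATE = b0:1 b1:12 b2:- b3:4 b4:11 b5:3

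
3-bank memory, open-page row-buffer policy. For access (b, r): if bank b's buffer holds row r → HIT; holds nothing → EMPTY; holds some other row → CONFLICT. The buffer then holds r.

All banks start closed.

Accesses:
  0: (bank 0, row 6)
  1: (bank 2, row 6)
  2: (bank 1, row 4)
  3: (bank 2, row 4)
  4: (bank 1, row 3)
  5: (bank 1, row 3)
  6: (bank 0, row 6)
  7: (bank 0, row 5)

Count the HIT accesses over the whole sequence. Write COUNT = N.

COUNT = 2

0: bank 0 row 6 — prev None → EMPTY
1: bank 2 row 6 — prev None → EMPTY
2: bank 1 row 4 — prev None → EMPTY
3: bank 2 row 4 — prev 6 → CONFLICT
4: bank 1 row 3 — prev 4 → CONFLICT
5: bank 1 row 3 — prev 3 → HIT
6: bank 0 row 6 — prev 6 → HIT
7: bank 0 row 5 — prev 6 → CONFLICT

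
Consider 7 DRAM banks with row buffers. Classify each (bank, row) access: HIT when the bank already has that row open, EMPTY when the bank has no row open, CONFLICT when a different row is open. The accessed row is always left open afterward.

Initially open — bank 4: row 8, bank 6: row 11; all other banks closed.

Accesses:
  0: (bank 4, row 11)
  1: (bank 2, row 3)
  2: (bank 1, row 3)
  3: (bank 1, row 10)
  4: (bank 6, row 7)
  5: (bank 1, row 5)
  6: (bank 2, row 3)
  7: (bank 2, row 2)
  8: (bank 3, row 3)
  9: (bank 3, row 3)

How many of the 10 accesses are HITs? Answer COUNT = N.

step 0: bank4 8->11 [CONFLICT]
step 1: bank2 None->3 [EMPTY]
step 2: bank1 None->3 [EMPTY]
step 3: bank1 3->10 [CONFLICT]
step 4: bank6 11->7 [CONFLICT]
step 5: bank1 10->5 [CONFLICT]
step 6: bank2 3->3 [HIT]
step 7: bank2 3->2 [CONFLICT]
step 8: bank3 None->3 [EMPTY]
step 9: bank3 3->3 [HIT]

COUNT = 2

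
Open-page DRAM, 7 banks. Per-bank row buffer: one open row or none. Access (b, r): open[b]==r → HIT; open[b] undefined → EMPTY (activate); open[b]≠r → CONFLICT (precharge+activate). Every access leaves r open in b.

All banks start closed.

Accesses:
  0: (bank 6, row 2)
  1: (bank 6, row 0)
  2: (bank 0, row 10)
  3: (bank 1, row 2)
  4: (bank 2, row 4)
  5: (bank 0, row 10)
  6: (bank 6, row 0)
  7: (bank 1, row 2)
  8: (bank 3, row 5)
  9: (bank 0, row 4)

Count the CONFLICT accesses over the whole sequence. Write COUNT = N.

COUNT = 2

0: bank 6 row 2 — prev None → EMPTY
1: bank 6 row 0 — prev 2 → CONFLICT
2: bank 0 row 10 — prev None → EMPTY
3: bank 1 row 2 — prev None → EMPTY
4: bank 2 row 4 — prev None → EMPTY
5: bank 0 row 10 — prev 10 → HIT
6: bank 6 row 0 — prev 0 → HIT
7: bank 1 row 2 — prev 2 → HIT
8: bank 3 row 5 — prev None → EMPTY
9: bank 0 row 4 — prev 10 → CONFLICT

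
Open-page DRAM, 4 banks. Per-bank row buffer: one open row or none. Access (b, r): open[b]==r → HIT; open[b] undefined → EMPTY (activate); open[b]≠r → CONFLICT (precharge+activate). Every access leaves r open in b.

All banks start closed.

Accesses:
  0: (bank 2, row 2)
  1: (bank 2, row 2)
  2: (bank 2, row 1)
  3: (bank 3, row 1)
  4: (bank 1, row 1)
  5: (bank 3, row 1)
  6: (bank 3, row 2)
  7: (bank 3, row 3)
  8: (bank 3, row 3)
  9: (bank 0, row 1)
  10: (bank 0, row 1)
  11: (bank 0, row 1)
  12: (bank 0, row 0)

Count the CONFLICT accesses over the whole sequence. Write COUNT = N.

COUNT = 4

0: bank 2 row 2 — prev None → EMPTY
1: bank 2 row 2 — prev 2 → HIT
2: bank 2 row 1 — prev 2 → CONFLICT
3: bank 3 row 1 — prev None → EMPTY
4: bank 1 row 1 — prev None → EMPTY
5: bank 3 row 1 — prev 1 → HIT
6: bank 3 row 2 — prev 1 → CONFLICT
7: bank 3 row 3 — prev 2 → CONFLICT
8: bank 3 row 3 — prev 3 → HIT
9: bank 0 row 1 — prev None → EMPTY
10: bank 0 row 1 — prev 1 → HIT
11: bank 0 row 1 — prev 1 → HIT
12: bank 0 row 0 — prev 1 → CONFLICT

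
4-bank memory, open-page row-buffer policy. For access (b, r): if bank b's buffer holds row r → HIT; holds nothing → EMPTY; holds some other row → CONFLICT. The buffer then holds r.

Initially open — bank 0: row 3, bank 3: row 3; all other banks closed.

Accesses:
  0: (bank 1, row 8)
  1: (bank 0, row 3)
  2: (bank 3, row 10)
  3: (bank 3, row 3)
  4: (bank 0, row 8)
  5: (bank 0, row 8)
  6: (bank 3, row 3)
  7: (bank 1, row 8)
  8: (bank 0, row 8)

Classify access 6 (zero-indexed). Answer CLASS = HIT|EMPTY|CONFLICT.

step 0: bank1 None->8 [EMPTY]
step 1: bank0 3->3 [HIT]
step 2: bank3 3->10 [CONFLICT]
step 3: bank3 10->3 [CONFLICT]
step 4: bank0 3->8 [CONFLICT]
step 5: bank0 8->8 [HIT]
step 6: bank3 3->3 [HIT]
step 7: bank1 8->8 [HIT]
step 8: bank0 8->8 [HIT]

CLASS = HIT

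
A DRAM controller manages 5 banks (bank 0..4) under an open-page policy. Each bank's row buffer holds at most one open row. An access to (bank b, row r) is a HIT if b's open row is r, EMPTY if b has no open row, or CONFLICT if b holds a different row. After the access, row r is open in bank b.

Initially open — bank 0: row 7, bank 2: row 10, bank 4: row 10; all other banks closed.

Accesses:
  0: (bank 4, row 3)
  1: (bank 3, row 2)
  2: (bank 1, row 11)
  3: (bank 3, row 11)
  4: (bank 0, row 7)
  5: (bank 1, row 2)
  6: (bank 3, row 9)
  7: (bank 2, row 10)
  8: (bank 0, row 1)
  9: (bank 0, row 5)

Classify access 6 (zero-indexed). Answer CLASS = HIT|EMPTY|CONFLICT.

  [0] b4 r3: had r10 ⇒ C
  [1] b3 r2: no row ⇒ E
  [2] b1 r11: no row ⇒ E
  [3] b3 r11: had r2 ⇒ C
  [4] b0 r7: had r7 ⇒ H
  [5] b1 r2: had r11 ⇒ C
  [6] b3 r9: had r11 ⇒ C
  [7] b2 r10: had r10 ⇒ H
  [8] b0 r1: had r7 ⇒ C
  [9] b0 r5: had r1 ⇒ C

CLASS = CONFLICT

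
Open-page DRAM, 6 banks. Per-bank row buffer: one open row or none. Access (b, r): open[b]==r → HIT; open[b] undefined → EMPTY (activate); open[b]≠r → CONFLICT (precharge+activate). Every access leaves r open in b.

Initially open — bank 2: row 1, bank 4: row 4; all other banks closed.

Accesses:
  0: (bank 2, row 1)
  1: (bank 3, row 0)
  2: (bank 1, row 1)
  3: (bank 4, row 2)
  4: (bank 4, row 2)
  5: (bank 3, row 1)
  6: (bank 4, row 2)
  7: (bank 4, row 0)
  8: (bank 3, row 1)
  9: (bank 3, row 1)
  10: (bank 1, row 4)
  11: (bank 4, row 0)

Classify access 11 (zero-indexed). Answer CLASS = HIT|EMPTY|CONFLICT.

CLASS = HIT

0: bank 2 row 1 — prev 1 → HIT
1: bank 3 row 0 — prev None → EMPTY
2: bank 1 row 1 — prev None → EMPTY
3: bank 4 row 2 — prev 4 → CONFLICT
4: bank 4 row 2 — prev 2 → HIT
5: bank 3 row 1 — prev 0 → CONFLICT
6: bank 4 row 2 — prev 2 → HIT
7: bank 4 row 0 — prev 2 → CONFLICT
8: bank 3 row 1 — prev 1 → HIT
9: bank 3 row 1 — prev 1 → HIT
10: bank 1 row 4 — prev 1 → CONFLICT
11: bank 4 row 0 — prev 0 → HIT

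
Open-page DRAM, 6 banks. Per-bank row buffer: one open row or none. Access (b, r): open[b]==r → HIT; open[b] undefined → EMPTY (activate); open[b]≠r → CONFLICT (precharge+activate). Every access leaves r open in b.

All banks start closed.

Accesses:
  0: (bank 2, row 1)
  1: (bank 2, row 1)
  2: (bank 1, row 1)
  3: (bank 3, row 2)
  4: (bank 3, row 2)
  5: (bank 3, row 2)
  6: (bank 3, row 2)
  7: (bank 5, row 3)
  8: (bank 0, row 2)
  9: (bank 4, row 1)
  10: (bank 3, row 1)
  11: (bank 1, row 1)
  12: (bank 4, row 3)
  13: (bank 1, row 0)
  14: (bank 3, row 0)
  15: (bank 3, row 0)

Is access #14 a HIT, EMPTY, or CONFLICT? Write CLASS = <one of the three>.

CLASS = CONFLICT

  [0] b2 r1: no row ⇒ E
  [1] b2 r1: had r1 ⇒ H
  [2] b1 r1: no row ⇒ E
  [3] b3 r2: no row ⇒ E
  [4] b3 r2: had r2 ⇒ H
  [5] b3 r2: had r2 ⇒ H
  [6] b3 r2: had r2 ⇒ H
  [7] b5 r3: no row ⇒ E
  [8] b0 r2: no row ⇒ E
  [9] b4 r1: no row ⇒ E
  [10] b3 r1: had r2 ⇒ C
  [11] b1 r1: had r1 ⇒ H
  [12] b4 r3: had r1 ⇒ C
  [13] b1 r0: had r1 ⇒ C
  [14] b3 r0: had r1 ⇒ C
  [15] b3 r0: had r0 ⇒ H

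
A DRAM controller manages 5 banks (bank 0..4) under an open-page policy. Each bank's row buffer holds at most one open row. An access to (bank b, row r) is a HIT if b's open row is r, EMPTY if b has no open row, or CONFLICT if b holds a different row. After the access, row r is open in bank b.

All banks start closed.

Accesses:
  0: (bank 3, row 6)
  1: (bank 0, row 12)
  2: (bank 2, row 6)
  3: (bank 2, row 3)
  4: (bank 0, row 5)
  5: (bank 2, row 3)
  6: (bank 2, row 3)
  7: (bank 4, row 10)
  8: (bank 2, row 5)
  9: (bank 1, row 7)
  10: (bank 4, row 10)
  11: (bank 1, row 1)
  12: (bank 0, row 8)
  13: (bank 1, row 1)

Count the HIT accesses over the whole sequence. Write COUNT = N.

COUNT = 4

#0 (3,6) E
#1 (0,12) E
#2 (2,6) E
#3 (2,3) C  (was 6)
#4 (0,5) C  (was 12)
#5 (2,3) H  (was 3)
#6 (2,3) H  (was 3)
#7 (4,10) E
#8 (2,5) C  (was 3)
#9 (1,7) E
#10 (4,10) H  (was 10)
#11 (1,1) C  (was 7)
#12 (0,8) C  (was 5)
#13 (1,1) H  (was 1)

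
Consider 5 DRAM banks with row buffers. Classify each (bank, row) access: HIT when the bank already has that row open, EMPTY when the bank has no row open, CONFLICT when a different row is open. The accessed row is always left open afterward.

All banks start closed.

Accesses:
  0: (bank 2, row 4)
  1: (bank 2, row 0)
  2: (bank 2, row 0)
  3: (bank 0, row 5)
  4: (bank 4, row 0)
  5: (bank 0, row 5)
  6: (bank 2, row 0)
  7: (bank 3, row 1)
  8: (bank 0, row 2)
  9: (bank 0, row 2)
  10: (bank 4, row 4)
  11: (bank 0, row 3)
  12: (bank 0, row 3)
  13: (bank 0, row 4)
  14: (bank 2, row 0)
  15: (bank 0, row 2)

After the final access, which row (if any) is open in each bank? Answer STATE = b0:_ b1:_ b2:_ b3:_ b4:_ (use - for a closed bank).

STATE = b0:2 b1:- b2:0 b3:1 b4:4

step 0: bank2 None->4 [EMPTY]
step 1: bank2 4->0 [CONFLICT]
step 2: bank2 0->0 [HIT]
step 3: bank0 None->5 [EMPTY]
step 4: bank4 None->0 [EMPTY]
step 5: bank0 5->5 [HIT]
step 6: bank2 0->0 [HIT]
step 7: bank3 None->1 [EMPTY]
step 8: bank0 5->2 [CONFLICT]
step 9: bank0 2->2 [HIT]
step 10: bank4 0->4 [CONFLICT]
step 11: bank0 2->3 [CONFLICT]
step 12: bank0 3->3 [HIT]
step 13: bank0 3->4 [CONFLICT]
step 14: bank2 0->0 [HIT]
step 15: bank0 4->2 [CONFLICT]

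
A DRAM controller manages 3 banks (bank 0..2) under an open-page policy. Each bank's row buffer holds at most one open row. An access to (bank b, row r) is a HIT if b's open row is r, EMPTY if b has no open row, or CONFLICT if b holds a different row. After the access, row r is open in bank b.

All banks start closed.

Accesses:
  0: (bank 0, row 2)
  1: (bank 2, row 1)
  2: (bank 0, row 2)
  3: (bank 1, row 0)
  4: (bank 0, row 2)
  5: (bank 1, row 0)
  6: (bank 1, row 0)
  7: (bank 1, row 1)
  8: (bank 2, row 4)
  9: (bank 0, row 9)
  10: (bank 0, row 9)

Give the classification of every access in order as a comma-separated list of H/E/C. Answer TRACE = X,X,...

TRACE = E,E,H,E,H,H,H,C,C,C,H

  [0] b0 r2: no row ⇒ E
  [1] b2 r1: no row ⇒ E
  [2] b0 r2: had r2 ⇒ H
  [3] b1 r0: no row ⇒ E
  [4] b0 r2: had r2 ⇒ H
  [5] b1 r0: had r0 ⇒ H
  [6] b1 r0: had r0 ⇒ H
  [7] b1 r1: had r0 ⇒ C
  [8] b2 r4: had r1 ⇒ C
  [9] b0 r9: had r2 ⇒ C
  [10] b0 r9: had r9 ⇒ H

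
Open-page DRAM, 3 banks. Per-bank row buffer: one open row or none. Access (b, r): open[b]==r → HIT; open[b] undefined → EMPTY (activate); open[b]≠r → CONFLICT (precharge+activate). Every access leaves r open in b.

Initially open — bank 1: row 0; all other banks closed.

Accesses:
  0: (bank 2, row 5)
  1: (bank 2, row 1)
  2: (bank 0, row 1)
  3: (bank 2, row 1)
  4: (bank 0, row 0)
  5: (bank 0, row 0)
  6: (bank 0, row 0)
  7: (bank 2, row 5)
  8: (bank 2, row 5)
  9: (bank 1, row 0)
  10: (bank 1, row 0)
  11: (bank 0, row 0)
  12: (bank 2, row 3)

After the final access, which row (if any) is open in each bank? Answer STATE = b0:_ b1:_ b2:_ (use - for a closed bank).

#0 (2,5) E
#1 (2,1) C  (was 5)
#2 (0,1) E
#3 (2,1) H  (was 1)
#4 (0,0) C  (was 1)
#5 (0,0) H  (was 0)
#6 (0,0) H  (was 0)
#7 (2,5) C  (was 1)
#8 (2,5) H  (was 5)
#9 (1,0) H  (was 0)
#10 (1,0) H  (was 0)
#11 (0,0) H  (was 0)
#12 (2,3) C  (was 5)

STATE = b0:0 b1:0 b2:3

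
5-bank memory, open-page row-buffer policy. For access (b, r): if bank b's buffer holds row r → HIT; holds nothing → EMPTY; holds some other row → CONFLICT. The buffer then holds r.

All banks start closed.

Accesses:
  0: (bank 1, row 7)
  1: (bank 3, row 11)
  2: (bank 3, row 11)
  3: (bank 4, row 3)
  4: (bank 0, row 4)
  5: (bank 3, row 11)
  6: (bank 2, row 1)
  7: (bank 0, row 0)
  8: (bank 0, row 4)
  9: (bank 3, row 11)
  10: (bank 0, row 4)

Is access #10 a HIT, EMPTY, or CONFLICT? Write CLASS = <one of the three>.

  [0] b1 r7: no row ⇒ E
  [1] b3 r11: no row ⇒ E
  [2] b3 r11: had r11 ⇒ H
  [3] b4 r3: no row ⇒ E
  [4] b0 r4: no row ⇒ E
  [5] b3 r11: had r11 ⇒ H
  [6] b2 r1: no row ⇒ E
  [7] b0 r0: had r4 ⇒ C
  [8] b0 r4: had r0 ⇒ C
  [9] b3 r11: had r11 ⇒ H
  [10] b0 r4: had r4 ⇒ H

CLASS = HIT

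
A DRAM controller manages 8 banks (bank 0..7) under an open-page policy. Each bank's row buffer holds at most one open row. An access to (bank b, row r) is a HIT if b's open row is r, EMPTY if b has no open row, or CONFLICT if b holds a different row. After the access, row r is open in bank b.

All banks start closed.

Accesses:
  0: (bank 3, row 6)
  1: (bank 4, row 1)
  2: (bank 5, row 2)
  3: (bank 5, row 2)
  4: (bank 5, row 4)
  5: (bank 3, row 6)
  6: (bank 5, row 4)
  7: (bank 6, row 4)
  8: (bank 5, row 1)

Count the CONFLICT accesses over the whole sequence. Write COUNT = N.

  [0] b3 r6: no row ⇒ E
  [1] b4 r1: no row ⇒ E
  [2] b5 r2: no row ⇒ E
  [3] b5 r2: had r2 ⇒ H
  [4] b5 r4: had r2 ⇒ C
  [5] b3 r6: had r6 ⇒ H
  [6] b5 r4: had r4 ⇒ H
  [7] b6 r4: no row ⇒ E
  [8] b5 r1: had r4 ⇒ C

COUNT = 2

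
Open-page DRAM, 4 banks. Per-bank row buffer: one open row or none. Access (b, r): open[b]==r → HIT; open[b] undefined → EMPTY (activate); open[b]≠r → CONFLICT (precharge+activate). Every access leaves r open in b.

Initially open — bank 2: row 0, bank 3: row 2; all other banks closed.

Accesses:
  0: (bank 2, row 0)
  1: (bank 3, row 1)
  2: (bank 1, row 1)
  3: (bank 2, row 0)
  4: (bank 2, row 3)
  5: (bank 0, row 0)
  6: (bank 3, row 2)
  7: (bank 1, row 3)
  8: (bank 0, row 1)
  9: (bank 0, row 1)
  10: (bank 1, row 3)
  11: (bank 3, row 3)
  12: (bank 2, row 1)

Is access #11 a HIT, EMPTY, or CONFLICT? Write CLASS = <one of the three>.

0: bank 2 row 0 — prev 0 → HIT
1: bank 3 row 1 — prev 2 → CONFLICT
2: bank 1 row 1 — prev None → EMPTY
3: bank 2 row 0 — prev 0 → HIT
4: bank 2 row 3 — prev 0 → CONFLICT
5: bank 0 row 0 — prev None → EMPTY
6: bank 3 row 2 — prev 1 → CONFLICT
7: bank 1 row 3 — prev 1 → CONFLICT
8: bank 0 row 1 — prev 0 → CONFLICT
9: bank 0 row 1 — prev 1 → HIT
10: bank 1 row 3 — prev 3 → HIT
11: bank 3 row 3 — prev 2 → CONFLICT
12: bank 2 row 1 — prev 3 → CONFLICT

CLASS = CONFLICT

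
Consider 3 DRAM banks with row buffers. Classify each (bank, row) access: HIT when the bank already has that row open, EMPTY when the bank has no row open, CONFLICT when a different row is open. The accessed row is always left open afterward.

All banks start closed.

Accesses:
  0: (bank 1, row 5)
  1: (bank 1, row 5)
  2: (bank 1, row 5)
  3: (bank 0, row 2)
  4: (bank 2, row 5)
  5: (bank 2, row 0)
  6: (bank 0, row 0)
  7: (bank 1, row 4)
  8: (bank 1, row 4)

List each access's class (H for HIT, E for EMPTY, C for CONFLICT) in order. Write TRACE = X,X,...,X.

TRACE = E,H,H,E,E,C,C,C,H

step 0: bank1 None->5 [EMPTY]
step 1: bank1 5->5 [HIT]
step 2: bank1 5->5 [HIT]
step 3: bank0 None->2 [EMPTY]
step 4: bank2 None->5 [EMPTY]
step 5: bank2 5->0 [CONFLICT]
step 6: bank0 2->0 [CONFLICT]
step 7: bank1 5->4 [CONFLICT]
step 8: bank1 4->4 [HIT]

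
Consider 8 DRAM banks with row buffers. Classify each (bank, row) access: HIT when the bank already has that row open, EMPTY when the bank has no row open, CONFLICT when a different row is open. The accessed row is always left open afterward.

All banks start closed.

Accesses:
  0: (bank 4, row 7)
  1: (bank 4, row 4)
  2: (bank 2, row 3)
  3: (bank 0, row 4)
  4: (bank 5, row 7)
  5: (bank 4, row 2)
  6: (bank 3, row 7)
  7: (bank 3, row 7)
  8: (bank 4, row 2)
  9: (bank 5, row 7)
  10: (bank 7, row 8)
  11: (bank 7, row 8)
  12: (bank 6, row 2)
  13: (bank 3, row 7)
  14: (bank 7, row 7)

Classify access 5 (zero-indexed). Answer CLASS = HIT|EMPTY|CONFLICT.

CLASS = CONFLICT

  [0] b4 r7: no row ⇒ E
  [1] b4 r4: had r7 ⇒ C
  [2] b2 r3: no row ⇒ E
  [3] b0 r4: no row ⇒ E
  [4] b5 r7: no row ⇒ E
  [5] b4 r2: had r4 ⇒ C
  [6] b3 r7: no row ⇒ E
  [7] b3 r7: had r7 ⇒ H
  [8] b4 r2: had r2 ⇒ H
  [9] b5 r7: had r7 ⇒ H
  [10] b7 r8: no row ⇒ E
  [11] b7 r8: had r8 ⇒ H
  [12] b6 r2: no row ⇒ E
  [13] b3 r7: had r7 ⇒ H
  [14] b7 r7: had r8 ⇒ C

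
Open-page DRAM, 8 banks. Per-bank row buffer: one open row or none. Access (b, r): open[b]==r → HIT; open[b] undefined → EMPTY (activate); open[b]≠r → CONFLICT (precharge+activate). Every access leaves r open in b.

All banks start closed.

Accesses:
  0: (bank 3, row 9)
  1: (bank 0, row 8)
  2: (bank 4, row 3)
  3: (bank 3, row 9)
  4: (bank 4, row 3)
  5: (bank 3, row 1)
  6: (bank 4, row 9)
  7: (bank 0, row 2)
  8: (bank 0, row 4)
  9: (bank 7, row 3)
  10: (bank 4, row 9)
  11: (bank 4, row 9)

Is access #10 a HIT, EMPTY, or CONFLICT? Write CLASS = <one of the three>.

CLASS = HIT

#0 (3,9) E
#1 (0,8) E
#2 (4,3) E
#3 (3,9) H  (was 9)
#4 (4,3) H  (was 3)
#5 (3,1) C  (was 9)
#6 (4,9) C  (was 3)
#7 (0,2) C  (was 8)
#8 (0,4) C  (was 2)
#9 (7,3) E
#10 (4,9) H  (was 9)
#11 (4,9) H  (was 9)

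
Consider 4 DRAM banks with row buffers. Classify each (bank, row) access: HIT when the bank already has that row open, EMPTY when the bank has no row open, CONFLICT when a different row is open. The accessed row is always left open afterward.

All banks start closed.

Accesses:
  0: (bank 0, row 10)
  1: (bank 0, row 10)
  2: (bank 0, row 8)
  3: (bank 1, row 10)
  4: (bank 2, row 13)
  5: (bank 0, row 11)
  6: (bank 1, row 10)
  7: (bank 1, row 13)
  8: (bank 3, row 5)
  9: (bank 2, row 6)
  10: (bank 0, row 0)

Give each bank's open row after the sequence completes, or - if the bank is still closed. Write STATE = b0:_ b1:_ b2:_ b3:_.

STATE = b0:0 b1:13 b2:6 b3:5

  [0] b0 r10: no row ⇒ E
  [1] b0 r10: had r10 ⇒ H
  [2] b0 r8: had r10 ⇒ C
  [3] b1 r10: no row ⇒ E
  [4] b2 r13: no row ⇒ E
  [5] b0 r11: had r8 ⇒ C
  [6] b1 r10: had r10 ⇒ H
  [7] b1 r13: had r10 ⇒ C
  [8] b3 r5: no row ⇒ E
  [9] b2 r6: had r13 ⇒ C
  [10] b0 r0: had r11 ⇒ C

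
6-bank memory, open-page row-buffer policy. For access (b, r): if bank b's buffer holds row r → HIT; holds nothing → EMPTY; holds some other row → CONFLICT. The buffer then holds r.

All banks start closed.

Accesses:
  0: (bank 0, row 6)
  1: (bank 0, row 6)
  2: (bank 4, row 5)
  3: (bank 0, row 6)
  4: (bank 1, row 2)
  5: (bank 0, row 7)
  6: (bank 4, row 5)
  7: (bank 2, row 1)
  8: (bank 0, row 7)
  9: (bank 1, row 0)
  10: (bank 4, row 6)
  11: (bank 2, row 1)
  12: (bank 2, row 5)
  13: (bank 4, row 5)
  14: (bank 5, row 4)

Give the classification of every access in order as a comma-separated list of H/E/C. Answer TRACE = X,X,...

TRACE = E,H,E,H,E,C,H,E,H,C,C,H,C,C,E

#0 (0,6) E
#1 (0,6) H  (was 6)
#2 (4,5) E
#3 (0,6) H  (was 6)
#4 (1,2) E
#5 (0,7) C  (was 6)
#6 (4,5) H  (was 5)
#7 (2,1) E
#8 (0,7) H  (was 7)
#9 (1,0) C  (was 2)
#10 (4,6) C  (was 5)
#11 (2,1) H  (was 1)
#12 (2,5) C  (was 1)
#13 (4,5) C  (was 6)
#14 (5,4) E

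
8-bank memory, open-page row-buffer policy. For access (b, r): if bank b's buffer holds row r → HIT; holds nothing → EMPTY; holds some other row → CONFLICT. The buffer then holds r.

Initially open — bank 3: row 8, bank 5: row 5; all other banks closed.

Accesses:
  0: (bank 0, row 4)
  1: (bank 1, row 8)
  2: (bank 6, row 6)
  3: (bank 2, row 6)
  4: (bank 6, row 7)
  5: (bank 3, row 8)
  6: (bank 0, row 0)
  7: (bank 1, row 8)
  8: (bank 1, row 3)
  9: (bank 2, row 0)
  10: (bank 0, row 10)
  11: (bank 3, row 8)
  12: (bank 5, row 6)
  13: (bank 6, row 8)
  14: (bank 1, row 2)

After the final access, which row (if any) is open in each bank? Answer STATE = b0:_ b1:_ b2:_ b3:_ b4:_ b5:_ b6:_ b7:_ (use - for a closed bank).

  [0] b0 r4: no row ⇒ E
  [1] b1 r8: no row ⇒ E
  [2] b6 r6: no row ⇒ E
  [3] b2 r6: no row ⇒ E
  [4] b6 r7: had r6 ⇒ C
  [5] b3 r8: had r8 ⇒ H
  [6] b0 r0: had r4 ⇒ C
  [7] b1 r8: had r8 ⇒ H
  [8] b1 r3: had r8 ⇒ C
  [9] b2 r0: had r6 ⇒ C
  [10] b0 r10: had r0 ⇒ C
  [11] b3 r8: had r8 ⇒ H
  [12] b5 r6: had r5 ⇒ C
  [13] b6 r8: had r7 ⇒ C
  [14] b1 r2: had r3 ⇒ C

STATE = b0:10 b1:2 b2:0 b3:8 b4:- b5:6 b6:8 b7:-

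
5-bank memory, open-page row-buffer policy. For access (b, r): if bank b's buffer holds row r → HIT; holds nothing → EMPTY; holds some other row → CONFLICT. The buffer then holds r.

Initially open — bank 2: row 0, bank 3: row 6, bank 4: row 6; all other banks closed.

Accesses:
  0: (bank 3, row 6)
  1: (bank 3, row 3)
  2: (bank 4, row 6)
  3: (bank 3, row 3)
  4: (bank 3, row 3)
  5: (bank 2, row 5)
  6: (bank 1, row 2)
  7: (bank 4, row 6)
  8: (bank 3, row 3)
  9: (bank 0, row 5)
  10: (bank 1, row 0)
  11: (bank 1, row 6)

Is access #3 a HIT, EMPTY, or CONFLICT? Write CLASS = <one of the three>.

0: bank 3 row 6 — prev 6 → HIT
1: bank 3 row 3 — prev 6 → CONFLICT
2: bank 4 row 6 — prev 6 → HIT
3: bank 3 row 3 — prev 3 → HIT
4: bank 3 row 3 — prev 3 → HIT
5: bank 2 row 5 — prev 0 → CONFLICT
6: bank 1 row 2 — prev None → EMPTY
7: bank 4 row 6 — prev 6 → HIT
8: bank 3 row 3 — prev 3 → HIT
9: bank 0 row 5 — prev None → EMPTY
10: bank 1 row 0 — prev 2 → CONFLICT
11: bank 1 row 6 — prev 0 → CONFLICT

CLASS = HIT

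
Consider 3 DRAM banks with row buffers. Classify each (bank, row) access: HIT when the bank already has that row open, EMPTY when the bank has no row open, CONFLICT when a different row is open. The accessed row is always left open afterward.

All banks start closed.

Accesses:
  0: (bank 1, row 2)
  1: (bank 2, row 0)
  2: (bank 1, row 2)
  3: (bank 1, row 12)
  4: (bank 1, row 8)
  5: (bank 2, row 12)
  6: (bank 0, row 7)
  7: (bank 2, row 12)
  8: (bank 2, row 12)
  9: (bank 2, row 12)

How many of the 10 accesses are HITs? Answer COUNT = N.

step 0: bank1 None->2 [EMPTY]
step 1: bank2 None->0 [EMPTY]
step 2: bank1 2->2 [HIT]
step 3: bank1 2->12 [CONFLICT]
step 4: bank1 12->8 [CONFLICT]
step 5: bank2 0->12 [CONFLICT]
step 6: bank0 None->7 [EMPTY]
step 7: bank2 12->12 [HIT]
step 8: bank2 12->12 [HIT]
step 9: bank2 12->12 [HIT]

COUNT = 4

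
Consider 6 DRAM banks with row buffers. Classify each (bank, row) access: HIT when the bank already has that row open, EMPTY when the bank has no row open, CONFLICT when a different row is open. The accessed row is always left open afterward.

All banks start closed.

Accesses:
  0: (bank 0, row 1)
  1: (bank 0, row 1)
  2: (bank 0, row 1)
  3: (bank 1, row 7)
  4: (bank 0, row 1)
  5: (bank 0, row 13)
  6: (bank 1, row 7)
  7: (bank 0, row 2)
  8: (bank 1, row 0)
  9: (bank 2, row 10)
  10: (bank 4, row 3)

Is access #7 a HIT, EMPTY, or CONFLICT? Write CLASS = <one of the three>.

step 0: bank0 None->1 [EMPTY]
step 1: bank0 1->1 [HIT]
step 2: bank0 1->1 [HIT]
step 3: bank1 None->7 [EMPTY]
step 4: bank0 1->1 [HIT]
step 5: bank0 1->13 [CONFLICT]
step 6: bank1 7->7 [HIT]
step 7: bank0 13->2 [CONFLICT]
step 8: bank1 7->0 [CONFLICT]
step 9: bank2 None->10 [EMPTY]
step 10: bank4 None->3 [EMPTY]

CLASS = CONFLICT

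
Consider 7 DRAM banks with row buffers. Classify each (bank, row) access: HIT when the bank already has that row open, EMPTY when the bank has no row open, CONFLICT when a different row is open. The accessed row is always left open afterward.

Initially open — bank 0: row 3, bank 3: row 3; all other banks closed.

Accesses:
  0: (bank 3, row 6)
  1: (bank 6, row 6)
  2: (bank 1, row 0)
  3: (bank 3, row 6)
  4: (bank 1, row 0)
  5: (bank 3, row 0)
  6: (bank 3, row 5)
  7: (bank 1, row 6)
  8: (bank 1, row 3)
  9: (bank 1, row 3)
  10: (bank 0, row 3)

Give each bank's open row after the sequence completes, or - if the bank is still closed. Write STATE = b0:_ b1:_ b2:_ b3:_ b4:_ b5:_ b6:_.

step 0: bank3 3->6 [CONFLICT]
step 1: bank6 None->6 [EMPTY]
step 2: bank1 None->0 [EMPTY]
step 3: bank3 6->6 [HIT]
step 4: bank1 0->0 [HIT]
step 5: bank3 6->0 [CONFLICT]
step 6: bank3 0->5 [CONFLICT]
step 7: bank1 0->6 [CONFLICT]
step 8: bank1 6->3 [CONFLICT]
step 9: bank1 3->3 [HIT]
step 10: bank0 3->3 [HIT]

STATE = b0:3 b1:3 b2:- b3:5 b4:- b5:- b6:6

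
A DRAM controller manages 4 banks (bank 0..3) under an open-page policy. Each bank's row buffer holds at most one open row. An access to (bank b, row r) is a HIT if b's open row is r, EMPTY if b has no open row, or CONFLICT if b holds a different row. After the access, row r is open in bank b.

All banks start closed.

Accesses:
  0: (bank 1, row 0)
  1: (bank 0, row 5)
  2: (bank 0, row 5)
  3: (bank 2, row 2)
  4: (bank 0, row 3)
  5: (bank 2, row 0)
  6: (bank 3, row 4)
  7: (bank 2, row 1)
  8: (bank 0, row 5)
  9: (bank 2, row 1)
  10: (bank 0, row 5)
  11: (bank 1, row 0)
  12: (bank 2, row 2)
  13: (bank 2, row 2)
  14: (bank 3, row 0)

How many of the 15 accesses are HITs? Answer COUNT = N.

step 0: bank1 None->0 [EMPTY]
step 1: bank0 None->5 [EMPTY]
step 2: bank0 5->5 [HIT]
step 3: bank2 None->2 [EMPTY]
step 4: bank0 5->3 [CONFLICT]
step 5: bank2 2->0 [CONFLICT]
step 6: bank3 None->4 [EMPTY]
step 7: bank2 0->1 [CONFLICT]
step 8: bank0 3->5 [CONFLICT]
step 9: bank2 1->1 [HIT]
step 10: bank0 5->5 [HIT]
step 11: bank1 0->0 [HIT]
step 12: bank2 1->2 [CONFLICT]
step 13: bank2 2->2 [HIT]
step 14: bank3 4->0 [CONFLICT]

COUNT = 5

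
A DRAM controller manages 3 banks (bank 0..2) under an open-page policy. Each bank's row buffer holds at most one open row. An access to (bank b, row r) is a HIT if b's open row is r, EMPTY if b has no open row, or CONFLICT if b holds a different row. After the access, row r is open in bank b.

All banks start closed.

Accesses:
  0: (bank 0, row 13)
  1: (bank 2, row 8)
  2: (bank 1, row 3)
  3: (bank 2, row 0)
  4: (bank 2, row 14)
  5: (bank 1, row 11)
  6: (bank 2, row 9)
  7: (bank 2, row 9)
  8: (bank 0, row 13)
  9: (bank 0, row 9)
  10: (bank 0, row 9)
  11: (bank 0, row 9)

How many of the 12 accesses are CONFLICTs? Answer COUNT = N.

COUNT = 5

step 0: bank0 None->13 [EMPTY]
step 1: bank2 None->8 [EMPTY]
step 2: bank1 None->3 [EMPTY]
step 3: bank2 8->0 [CONFLICT]
step 4: bank2 0->14 [CONFLICT]
step 5: bank1 3->11 [CONFLICT]
step 6: bank2 14->9 [CONFLICT]
step 7: bank2 9->9 [HIT]
step 8: bank0 13->13 [HIT]
step 9: bank0 13->9 [CONFLICT]
step 10: bank0 9->9 [HIT]
step 11: bank0 9->9 [HIT]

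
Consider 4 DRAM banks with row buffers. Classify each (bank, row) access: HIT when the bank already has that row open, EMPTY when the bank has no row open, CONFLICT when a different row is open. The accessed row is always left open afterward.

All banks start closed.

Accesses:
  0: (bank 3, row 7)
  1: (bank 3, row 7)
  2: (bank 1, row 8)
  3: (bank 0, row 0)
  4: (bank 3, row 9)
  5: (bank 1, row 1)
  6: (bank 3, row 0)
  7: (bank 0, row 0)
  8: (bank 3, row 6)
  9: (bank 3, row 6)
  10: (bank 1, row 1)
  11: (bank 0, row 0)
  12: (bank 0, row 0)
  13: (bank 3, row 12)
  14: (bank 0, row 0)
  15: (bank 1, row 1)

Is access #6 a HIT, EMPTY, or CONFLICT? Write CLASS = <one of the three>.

  [0] b3 r7: no row ⇒ E
  [1] b3 r7: had r7 ⇒ H
  [2] b1 r8: no row ⇒ E
  [3] b0 r0: no row ⇒ E
  [4] b3 r9: had r7 ⇒ C
  [5] b1 r1: had r8 ⇒ C
  [6] b3 r0: had r9 ⇒ C
  [7] b0 r0: had r0 ⇒ H
  [8] b3 r6: had r0 ⇒ C
  [9] b3 r6: had r6 ⇒ H
  [10] b1 r1: had r1 ⇒ H
  [11] b0 r0: had r0 ⇒ H
  [12] b0 r0: had r0 ⇒ H
  [13] b3 r12: had r6 ⇒ C
  [14] b0 r0: had r0 ⇒ H
  [15] b1 r1: had r1 ⇒ H

CLASS = CONFLICT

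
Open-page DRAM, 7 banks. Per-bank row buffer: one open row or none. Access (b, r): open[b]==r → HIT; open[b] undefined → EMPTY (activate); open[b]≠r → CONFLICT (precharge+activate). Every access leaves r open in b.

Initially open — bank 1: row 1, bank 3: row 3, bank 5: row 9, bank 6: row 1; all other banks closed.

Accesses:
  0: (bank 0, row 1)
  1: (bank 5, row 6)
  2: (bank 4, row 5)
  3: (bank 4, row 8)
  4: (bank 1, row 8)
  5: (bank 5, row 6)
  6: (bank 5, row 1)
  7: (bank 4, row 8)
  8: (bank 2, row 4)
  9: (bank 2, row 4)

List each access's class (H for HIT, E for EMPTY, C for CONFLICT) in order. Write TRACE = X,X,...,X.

TRACE = E,C,E,C,C,H,C,H,E,H

  [0] b0 r1: no row ⇒ E
  [1] b5 r6: had r9 ⇒ C
  [2] b4 r5: no row ⇒ E
  [3] b4 r8: had r5 ⇒ C
  [4] b1 r8: had r1 ⇒ C
  [5] b5 r6: had r6 ⇒ H
  [6] b5 r1: had r6 ⇒ C
  [7] b4 r8: had r8 ⇒ H
  [8] b2 r4: no row ⇒ E
  [9] b2 r4: had r4 ⇒ H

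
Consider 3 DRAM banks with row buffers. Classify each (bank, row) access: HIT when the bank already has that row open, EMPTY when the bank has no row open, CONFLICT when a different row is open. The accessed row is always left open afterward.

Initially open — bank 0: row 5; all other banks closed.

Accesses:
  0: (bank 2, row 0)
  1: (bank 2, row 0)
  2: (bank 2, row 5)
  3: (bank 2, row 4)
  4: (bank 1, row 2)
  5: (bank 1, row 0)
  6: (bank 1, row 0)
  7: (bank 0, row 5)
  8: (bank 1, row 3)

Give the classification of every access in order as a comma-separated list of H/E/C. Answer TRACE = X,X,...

TRACE = E,H,C,C,E,C,H,H,C

  [0] b2 r0: no row ⇒ E
  [1] b2 r0: had r0 ⇒ H
  [2] b2 r5: had r0 ⇒ C
  [3] b2 r4: had r5 ⇒ C
  [4] b1 r2: no row ⇒ E
  [5] b1 r0: had r2 ⇒ C
  [6] b1 r0: had r0 ⇒ H
  [7] b0 r5: had r5 ⇒ H
  [8] b1 r3: had r0 ⇒ C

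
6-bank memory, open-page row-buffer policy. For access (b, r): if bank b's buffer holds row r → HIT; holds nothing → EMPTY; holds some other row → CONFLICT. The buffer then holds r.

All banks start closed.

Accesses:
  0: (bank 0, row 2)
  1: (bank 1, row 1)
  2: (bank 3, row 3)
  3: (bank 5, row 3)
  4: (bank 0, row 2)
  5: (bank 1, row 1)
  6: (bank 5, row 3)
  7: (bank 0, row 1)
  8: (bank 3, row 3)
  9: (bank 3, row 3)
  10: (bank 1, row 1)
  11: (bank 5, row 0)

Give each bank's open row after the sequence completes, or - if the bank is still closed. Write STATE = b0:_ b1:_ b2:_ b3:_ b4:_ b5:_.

  [0] b0 r2: no row ⇒ E
  [1] b1 r1: no row ⇒ E
  [2] b3 r3: no row ⇒ E
  [3] b5 r3: no row ⇒ E
  [4] b0 r2: had r2 ⇒ H
  [5] b1 r1: had r1 ⇒ H
  [6] b5 r3: had r3 ⇒ H
  [7] b0 r1: had r2 ⇒ C
  [8] b3 r3: had r3 ⇒ H
  [9] b3 r3: had r3 ⇒ H
  [10] b1 r1: had r1 ⇒ H
  [11] b5 r0: had r3 ⇒ C

STATE = b0:1 b1:1 b2:- b3:3 b4:- b5:0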